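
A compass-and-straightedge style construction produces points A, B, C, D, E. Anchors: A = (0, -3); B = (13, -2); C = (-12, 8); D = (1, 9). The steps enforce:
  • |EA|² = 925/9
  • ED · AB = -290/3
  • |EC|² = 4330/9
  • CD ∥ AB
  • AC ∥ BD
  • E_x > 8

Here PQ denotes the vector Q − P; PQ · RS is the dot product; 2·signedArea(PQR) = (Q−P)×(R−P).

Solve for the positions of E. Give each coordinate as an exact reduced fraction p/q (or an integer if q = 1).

1. E_x = 9  [line -13·x + -1·y + 356/3 = 0 ∩ |EC|² = 4330/9]
2. E_y = 5/3  [line -13·x + -1·y + 356/3 = 0 ∩ |EC|² = 4330/9]
   → E = (9, 5/3)

E = (9, 5/3)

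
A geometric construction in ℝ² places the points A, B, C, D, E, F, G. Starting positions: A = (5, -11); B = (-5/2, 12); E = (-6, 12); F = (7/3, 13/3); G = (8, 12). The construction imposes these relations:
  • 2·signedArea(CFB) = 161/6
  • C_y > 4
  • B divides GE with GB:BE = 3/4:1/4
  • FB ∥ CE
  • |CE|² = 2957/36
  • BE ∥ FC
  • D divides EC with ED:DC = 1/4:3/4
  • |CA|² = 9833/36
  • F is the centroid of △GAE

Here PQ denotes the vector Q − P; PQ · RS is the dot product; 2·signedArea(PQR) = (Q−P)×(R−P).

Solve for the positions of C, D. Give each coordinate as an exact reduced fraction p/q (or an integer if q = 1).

C = (-7/6, 13/3)
D = (-115/24, 121/12)

1. C_x = -7/6  [FB ∥ CE ∩ BE ∥ FC]
2. C_y = 13/3  [FB ∥ CE ∩ BE ∥ FC]
   → C = (-7/6, 13/3)
3. D_x = -115/24  [D divides EC with ED:DC = 1/4:3/4]
4. D_y = 121/12  [D divides EC with ED:DC = 1/4:3/4]
   → D = (-115/24, 121/12)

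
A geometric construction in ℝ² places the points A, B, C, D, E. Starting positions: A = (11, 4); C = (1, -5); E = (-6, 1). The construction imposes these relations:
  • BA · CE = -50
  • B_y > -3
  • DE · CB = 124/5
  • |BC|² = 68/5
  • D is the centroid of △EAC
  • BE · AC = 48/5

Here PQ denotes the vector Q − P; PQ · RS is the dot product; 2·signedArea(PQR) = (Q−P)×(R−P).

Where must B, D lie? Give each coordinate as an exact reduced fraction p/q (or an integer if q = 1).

B = (-9/5, -13/5)
D = (2, 0)

1. B_x = -9/5  [BA · CE = -50 ∩ BE · AC = 48/5]
2. B_y = -13/5  [BA · CE = -50 ∩ BE · AC = 48/5]
   → B = (-9/5, -13/5)
3. D_x = 2  [D is the centroid of △EAC]
4. D_y = 0  [D is the centroid of △EAC]
   → D = (2, 0)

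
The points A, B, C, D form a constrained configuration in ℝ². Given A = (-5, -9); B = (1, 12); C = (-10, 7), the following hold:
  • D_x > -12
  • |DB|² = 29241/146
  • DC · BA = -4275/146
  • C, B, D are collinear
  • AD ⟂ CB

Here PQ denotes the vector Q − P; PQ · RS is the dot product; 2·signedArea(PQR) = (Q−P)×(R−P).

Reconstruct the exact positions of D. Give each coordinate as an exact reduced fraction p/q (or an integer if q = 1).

1. D_x = -1735/146  [C, B, D are collinear ∩ AD ⟂ CB]
2. D_y = 897/146  [C, B, D are collinear ∩ AD ⟂ CB]
   → D = (-1735/146, 897/146)

D = (-1735/146, 897/146)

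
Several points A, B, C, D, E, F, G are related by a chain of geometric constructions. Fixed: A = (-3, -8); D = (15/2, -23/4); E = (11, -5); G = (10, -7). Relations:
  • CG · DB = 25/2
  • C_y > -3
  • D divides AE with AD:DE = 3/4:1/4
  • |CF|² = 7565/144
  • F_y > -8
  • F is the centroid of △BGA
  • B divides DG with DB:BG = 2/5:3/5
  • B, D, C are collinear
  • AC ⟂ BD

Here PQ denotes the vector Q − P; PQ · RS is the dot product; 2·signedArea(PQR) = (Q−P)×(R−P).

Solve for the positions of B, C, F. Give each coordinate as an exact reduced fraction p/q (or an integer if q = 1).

1. B_x = 17/2  [B divides DG with DB:BG = 2/5:3/5]
2. B_y = -25/4  [B divides DG with DB:BG = 2/5:3/5]
   → B = (17/2, -25/4)
3. C_x = 0  [B, D, C are collinear ∩ AC ⟂ BD]
4. C_y = -2  [B, D, C are collinear ∩ AC ⟂ BD]
   → C = (0, -2)
5. F_x = 31/6  [F is the centroid of △BGA]
6. F_y = -85/12  [F is the centroid of △BGA]
   → F = (31/6, -85/12)

B = (17/2, -25/4)
C = (0, -2)
F = (31/6, -85/12)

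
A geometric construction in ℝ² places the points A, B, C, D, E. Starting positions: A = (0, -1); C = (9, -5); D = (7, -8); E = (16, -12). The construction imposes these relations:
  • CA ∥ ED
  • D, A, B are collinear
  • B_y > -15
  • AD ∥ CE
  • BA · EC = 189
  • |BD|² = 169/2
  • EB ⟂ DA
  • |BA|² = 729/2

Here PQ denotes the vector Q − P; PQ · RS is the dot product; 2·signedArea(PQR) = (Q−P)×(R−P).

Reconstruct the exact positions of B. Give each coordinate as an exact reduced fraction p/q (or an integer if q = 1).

1. B_x = 27/2  [D, A, B are collinear ∩ EB ⟂ DA]
2. B_y = -29/2  [D, A, B are collinear ∩ EB ⟂ DA]
   → B = (27/2, -29/2)

B = (27/2, -29/2)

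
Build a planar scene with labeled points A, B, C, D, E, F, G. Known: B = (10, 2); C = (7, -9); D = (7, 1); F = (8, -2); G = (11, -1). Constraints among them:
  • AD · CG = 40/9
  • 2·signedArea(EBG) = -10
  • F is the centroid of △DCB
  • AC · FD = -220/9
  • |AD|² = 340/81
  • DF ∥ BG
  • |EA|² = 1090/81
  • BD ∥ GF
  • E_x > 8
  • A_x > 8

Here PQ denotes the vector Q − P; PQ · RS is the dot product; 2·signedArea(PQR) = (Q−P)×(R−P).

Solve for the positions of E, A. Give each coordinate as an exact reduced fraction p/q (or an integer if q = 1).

A = (77/9, -1/3)
E = (26/3, -4)

1. A_x = 77/9  [AC · FD = -220/9 ∩ AD · CG = 40/9]
2. A_y = -1/3  [AC · FD = -220/9 ∩ AD · CG = 40/9]
   → A = (77/9, -1/3)
3. E_x = 26/3  [line 3·x + 1·y + -22 = 0 ∩ |EA|² = 1090/81]
4. E_y = -4  [line 3·x + 1·y + -22 = 0 ∩ |EA|² = 1090/81]
   → E = (26/3, -4)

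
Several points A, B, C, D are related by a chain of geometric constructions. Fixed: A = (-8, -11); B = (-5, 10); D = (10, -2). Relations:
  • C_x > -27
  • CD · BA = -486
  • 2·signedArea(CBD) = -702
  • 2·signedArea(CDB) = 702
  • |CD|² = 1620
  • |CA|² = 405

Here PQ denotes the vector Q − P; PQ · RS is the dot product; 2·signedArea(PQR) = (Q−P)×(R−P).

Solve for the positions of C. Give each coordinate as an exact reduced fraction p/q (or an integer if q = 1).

C = (-26, -20)

1. C_x = -26  [CD · BA = -486 ∩ 2·signedArea(CBD) = -702]
2. C_y = -20  [CD · BA = -486 ∩ 2·signedArea(CBD) = -702]
   → C = (-26, -20)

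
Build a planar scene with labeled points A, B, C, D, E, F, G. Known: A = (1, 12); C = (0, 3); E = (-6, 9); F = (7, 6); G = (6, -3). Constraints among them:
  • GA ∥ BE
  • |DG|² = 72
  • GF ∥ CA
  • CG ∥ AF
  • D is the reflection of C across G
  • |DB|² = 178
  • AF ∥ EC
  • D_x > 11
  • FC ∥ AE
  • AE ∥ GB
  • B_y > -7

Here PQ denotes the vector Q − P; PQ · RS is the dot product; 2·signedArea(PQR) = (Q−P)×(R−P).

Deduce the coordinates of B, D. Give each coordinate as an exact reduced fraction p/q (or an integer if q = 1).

1. B_x = -1  [GA ∥ BE ∩ AE ∥ GB]
2. B_y = -6  [GA ∥ BE ∩ AE ∥ GB]
   → B = (-1, -6)
3. D_x = 12  [D is the reflection of C across G]
4. D_y = -9  [D is the reflection of C across G]
   → D = (12, -9)

B = (-1, -6)
D = (12, -9)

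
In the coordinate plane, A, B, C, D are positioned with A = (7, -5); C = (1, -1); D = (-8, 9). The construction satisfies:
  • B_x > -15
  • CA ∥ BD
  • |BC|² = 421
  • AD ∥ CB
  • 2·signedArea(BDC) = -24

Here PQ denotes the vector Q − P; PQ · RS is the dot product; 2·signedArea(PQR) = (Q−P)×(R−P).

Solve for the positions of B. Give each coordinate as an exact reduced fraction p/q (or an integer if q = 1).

1. B_x = -14  [CA ∥ BD ∩ AD ∥ CB]
2. B_y = 13  [CA ∥ BD ∩ AD ∥ CB]
   → B = (-14, 13)

B = (-14, 13)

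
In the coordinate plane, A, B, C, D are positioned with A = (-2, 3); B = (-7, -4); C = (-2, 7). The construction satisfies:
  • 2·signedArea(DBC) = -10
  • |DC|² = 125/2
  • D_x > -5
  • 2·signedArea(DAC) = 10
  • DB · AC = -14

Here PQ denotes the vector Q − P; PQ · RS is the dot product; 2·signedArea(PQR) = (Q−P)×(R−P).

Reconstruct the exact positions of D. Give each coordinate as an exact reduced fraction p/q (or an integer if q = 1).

1. D_x = -9/2  [2·signedArea(DAC) = 10 ∩ DB · AC = -14]
2. D_y = -1/2  [2·signedArea(DAC) = 10 ∩ DB · AC = -14]
   → D = (-9/2, -1/2)

D = (-9/2, -1/2)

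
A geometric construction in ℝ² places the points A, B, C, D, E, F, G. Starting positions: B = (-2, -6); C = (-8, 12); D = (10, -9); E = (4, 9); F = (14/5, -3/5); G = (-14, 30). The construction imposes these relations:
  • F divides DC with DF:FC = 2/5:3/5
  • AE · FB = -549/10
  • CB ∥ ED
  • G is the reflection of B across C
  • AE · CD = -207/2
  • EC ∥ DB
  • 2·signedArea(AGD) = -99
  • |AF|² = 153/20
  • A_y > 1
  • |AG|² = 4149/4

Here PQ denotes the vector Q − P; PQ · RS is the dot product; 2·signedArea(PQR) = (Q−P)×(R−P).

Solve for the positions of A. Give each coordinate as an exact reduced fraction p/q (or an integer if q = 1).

A = (1, 3/2)

1. A_x = 1  [AE · CD = -207/2 ∩ 2·signedArea(AGD) = -99]
2. A_y = 3/2  [AE · CD = -207/2 ∩ 2·signedArea(AGD) = -99]
   → A = (1, 3/2)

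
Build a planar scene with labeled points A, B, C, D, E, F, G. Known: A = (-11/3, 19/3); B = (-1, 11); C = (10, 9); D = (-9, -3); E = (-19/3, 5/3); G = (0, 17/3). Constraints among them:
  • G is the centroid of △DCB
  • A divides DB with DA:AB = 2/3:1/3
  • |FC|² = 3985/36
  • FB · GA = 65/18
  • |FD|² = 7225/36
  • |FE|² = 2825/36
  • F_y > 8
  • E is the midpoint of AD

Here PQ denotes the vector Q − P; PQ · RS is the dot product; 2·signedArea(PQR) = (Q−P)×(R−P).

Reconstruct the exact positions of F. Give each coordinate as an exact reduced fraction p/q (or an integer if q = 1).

F = (-1/2, 25/3)

1. F_x = -1/2  [line 11/3·x + -2/3·y + 133/18 = 0 ∩ |FE|² = 2825/36]
2. F_y = 25/3  [line 11/3·x + -2/3·y + 133/18 = 0 ∩ |FE|² = 2825/36]
   → F = (-1/2, 25/3)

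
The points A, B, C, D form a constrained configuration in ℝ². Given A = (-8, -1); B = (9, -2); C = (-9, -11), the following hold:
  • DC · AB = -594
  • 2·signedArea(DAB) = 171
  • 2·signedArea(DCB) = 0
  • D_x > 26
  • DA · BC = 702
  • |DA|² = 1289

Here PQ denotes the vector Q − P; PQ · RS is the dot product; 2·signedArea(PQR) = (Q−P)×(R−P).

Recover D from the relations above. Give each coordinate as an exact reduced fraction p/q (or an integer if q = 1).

D = (27, 7)

1. D_x = 27  [2·signedArea(DCB) = 0 ∩ 2·signedArea(DAB) = 171]
2. D_y = 7  [2·signedArea(DCB) = 0 ∩ 2·signedArea(DAB) = 171]
   → D = (27, 7)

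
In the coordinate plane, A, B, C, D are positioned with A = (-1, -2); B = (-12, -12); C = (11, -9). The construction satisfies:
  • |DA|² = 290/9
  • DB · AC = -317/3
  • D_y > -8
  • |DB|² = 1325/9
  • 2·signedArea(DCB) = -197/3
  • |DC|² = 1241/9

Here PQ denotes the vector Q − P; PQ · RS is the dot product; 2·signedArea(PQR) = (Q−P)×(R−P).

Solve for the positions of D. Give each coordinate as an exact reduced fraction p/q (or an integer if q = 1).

D = (-2/3, -23/3)

1. D_x = -2/3  [2·signedArea(DCB) = -197/3 ∩ DB · AC = -317/3]
2. D_y = -23/3  [2·signedArea(DCB) = -197/3 ∩ DB · AC = -317/3]
   → D = (-2/3, -23/3)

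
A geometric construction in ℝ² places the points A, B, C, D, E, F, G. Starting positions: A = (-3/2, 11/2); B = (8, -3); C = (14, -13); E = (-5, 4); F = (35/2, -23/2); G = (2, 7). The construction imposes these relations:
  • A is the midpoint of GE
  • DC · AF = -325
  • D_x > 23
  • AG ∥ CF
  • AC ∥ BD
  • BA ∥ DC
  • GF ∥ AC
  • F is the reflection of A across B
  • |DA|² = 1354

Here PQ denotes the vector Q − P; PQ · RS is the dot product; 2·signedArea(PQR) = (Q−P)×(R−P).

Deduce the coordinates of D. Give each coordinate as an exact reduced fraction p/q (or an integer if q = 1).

D = (47/2, -43/2)

1. D_x = 47/2  [BA ∥ DC ∩ AC ∥ BD]
2. D_y = -43/2  [BA ∥ DC ∩ AC ∥ BD]
   → D = (47/2, -43/2)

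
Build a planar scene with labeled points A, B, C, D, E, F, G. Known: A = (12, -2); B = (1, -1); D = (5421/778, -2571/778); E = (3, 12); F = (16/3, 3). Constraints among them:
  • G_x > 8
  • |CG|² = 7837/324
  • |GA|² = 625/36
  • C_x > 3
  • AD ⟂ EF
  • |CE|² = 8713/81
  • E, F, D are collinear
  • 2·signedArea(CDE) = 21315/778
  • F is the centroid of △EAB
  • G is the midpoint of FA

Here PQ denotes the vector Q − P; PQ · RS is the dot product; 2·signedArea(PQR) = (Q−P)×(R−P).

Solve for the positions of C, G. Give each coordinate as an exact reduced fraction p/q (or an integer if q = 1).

C = (35/9, 5/3)
G = (26/3, 1/2)

1. C_x = 35/9  [line -11907/778·x + -3087/778·y + 25725/389 = 0 ∩ |CE|² = 8713/81]
2. C_y = 5/3  [line -11907/778·x + -3087/778·y + 25725/389 = 0 ∩ |CE|² = 8713/81]
   → C = (35/9, 5/3)
3. G_x = 26/3  [G is the midpoint of FA]
4. G_y = 1/2  [G is the midpoint of FA]
   → G = (26/3, 1/2)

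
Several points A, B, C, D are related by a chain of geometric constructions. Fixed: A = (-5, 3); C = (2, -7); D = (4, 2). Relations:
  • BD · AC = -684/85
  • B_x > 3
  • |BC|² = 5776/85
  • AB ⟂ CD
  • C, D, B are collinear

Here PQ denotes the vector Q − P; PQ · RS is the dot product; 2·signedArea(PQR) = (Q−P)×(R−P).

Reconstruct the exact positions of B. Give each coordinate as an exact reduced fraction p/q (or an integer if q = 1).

B = (322/85, 89/85)

1. B_x = 322/85  [C, D, B are collinear ∩ AB ⟂ CD]
2. B_y = 89/85  [C, D, B are collinear ∩ AB ⟂ CD]
   → B = (322/85, 89/85)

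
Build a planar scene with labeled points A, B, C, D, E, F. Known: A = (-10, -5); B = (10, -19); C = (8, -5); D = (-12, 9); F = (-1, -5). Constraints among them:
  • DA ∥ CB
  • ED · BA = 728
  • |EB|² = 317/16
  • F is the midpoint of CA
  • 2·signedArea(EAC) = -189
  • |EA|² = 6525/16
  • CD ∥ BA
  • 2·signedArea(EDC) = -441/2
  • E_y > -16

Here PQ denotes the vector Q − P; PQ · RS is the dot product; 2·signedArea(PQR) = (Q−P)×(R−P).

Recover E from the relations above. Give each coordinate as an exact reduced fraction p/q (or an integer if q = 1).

E = (29/4, -31/2)

1. E_x = 29/4  [2·signedArea(EAC) = -189 ∩ ED · BA = 728]
2. E_y = -31/2  [2·signedArea(EAC) = -189 ∩ ED · BA = 728]
   → E = (29/4, -31/2)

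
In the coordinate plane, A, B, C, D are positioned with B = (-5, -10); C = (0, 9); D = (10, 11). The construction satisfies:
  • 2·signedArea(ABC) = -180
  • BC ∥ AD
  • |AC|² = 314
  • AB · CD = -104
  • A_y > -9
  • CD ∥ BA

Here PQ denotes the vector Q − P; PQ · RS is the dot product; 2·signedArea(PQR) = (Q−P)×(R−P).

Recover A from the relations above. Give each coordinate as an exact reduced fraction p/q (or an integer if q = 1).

A = (5, -8)

1. A_x = 5  [BC ∥ AD ∩ CD ∥ BA]
2. A_y = -8  [BC ∥ AD ∩ CD ∥ BA]
   → A = (5, -8)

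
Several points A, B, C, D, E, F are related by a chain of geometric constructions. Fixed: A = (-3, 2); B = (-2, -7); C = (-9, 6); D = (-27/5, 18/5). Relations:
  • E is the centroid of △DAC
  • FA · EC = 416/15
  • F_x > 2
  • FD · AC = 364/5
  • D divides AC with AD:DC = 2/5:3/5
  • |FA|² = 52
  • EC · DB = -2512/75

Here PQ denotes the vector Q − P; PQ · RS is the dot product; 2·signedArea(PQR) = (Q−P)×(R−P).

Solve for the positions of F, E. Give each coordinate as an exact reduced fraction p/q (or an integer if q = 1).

1. F_x = 3  [line 6·x + -4·y + -26 = 0 ∩ |FA|² = 52]
2. F_y = -2  [line 6·x + -4·y + -26 = 0 ∩ |FA|² = 52]
   → F = (3, -2)
3. E_x = -29/5  [E is the centroid of △DAC]
4. E_y = 58/15  [E is the centroid of △DAC]
   → E = (-29/5, 58/15)

E = (-29/5, 58/15)
F = (3, -2)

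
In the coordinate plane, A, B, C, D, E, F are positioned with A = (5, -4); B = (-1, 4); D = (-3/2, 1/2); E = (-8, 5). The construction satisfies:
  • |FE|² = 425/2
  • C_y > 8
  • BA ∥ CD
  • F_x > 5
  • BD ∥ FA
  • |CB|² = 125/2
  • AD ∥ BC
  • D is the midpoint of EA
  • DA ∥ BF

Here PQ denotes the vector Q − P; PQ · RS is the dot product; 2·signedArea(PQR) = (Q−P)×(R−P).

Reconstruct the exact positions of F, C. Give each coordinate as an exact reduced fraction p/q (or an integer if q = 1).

1. F_x = 11/2  [BD ∥ FA ∩ DA ∥ BF]
2. F_y = -1/2  [BD ∥ FA ∩ DA ∥ BF]
   → F = (11/2, -1/2)
3. C_x = -15/2  [BA ∥ CD ∩ AD ∥ BC]
4. C_y = 17/2  [BA ∥ CD ∩ AD ∥ BC]
   → C = (-15/2, 17/2)

C = (-15/2, 17/2)
F = (11/2, -1/2)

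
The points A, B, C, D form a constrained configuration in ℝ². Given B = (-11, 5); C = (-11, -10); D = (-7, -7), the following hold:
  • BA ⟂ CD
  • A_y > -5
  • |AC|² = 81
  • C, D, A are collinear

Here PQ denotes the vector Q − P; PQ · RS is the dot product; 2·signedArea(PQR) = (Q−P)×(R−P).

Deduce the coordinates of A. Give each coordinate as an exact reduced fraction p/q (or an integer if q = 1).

A = (-19/5, -23/5)

1. A_x = -19/5  [C, D, A are collinear ∩ BA ⟂ CD]
2. A_y = -23/5  [C, D, A are collinear ∩ BA ⟂ CD]
   → A = (-19/5, -23/5)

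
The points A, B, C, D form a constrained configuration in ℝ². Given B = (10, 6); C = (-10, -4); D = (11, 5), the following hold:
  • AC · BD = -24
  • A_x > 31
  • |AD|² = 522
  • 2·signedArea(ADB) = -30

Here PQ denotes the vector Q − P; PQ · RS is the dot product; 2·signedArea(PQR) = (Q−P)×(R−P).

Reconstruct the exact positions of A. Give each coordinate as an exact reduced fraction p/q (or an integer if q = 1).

A = (32, 14)

1. A_x = 32  [2·signedArea(ADB) = -30 ∩ AC · BD = -24]
2. A_y = 14  [2·signedArea(ADB) = -30 ∩ AC · BD = -24]
   → A = (32, 14)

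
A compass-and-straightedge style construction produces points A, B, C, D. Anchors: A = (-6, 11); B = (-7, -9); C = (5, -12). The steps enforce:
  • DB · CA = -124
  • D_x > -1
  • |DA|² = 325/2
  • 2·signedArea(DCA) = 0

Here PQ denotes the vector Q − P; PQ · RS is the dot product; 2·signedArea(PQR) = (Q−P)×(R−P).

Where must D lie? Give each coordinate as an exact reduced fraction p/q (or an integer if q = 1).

1. D_x = -1/2  [2·signedArea(DCA) = 0 ∩ DB · CA = -124]
2. D_y = -1/2  [2·signedArea(DCA) = 0 ∩ DB · CA = -124]
   → D = (-1/2, -1/2)

D = (-1/2, -1/2)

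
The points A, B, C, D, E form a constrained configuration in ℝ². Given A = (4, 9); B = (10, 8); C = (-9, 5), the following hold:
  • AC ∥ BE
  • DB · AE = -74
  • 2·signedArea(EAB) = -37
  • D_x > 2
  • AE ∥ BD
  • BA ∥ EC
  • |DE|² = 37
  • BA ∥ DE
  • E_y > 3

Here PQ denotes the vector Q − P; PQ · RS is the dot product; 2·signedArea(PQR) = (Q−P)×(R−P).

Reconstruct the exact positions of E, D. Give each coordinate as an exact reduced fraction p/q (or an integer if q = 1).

1. E_x = -3  [BA ∥ EC ∩ AC ∥ BE]
2. E_y = 4  [BA ∥ EC ∩ AC ∥ BE]
   → E = (-3, 4)
3. D_x = 3  [BA ∥ DE ∩ AE ∥ BD]
4. D_y = 3  [BA ∥ DE ∩ AE ∥ BD]
   → D = (3, 3)

D = (3, 3)
E = (-3, 4)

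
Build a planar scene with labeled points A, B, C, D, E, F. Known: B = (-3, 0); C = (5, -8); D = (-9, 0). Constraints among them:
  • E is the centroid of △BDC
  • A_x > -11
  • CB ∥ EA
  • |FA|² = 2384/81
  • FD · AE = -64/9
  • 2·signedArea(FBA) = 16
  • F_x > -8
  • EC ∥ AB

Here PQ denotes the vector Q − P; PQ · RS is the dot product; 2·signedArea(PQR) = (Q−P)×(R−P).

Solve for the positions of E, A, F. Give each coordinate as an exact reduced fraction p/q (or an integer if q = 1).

1. E_x = -7/3  [E is the centroid of △BDC]
2. E_y = -8/3  [E is the centroid of △BDC]
   → E = (-7/3, -8/3)
3. A_x = -31/3  [EC ∥ AB ∩ CB ∥ EA]
4. A_y = 16/3  [EC ∥ AB ∩ CB ∥ EA]
   → A = (-31/3, 16/3)
5. F_x = -65/9  [2·signedArea(FBA) = 16 ∩ FD · AE = -64/9]
6. F_y = 8/9  [2·signedArea(FBA) = 16 ∩ FD · AE = -64/9]
   → F = (-65/9, 8/9)

A = (-31/3, 16/3)
E = (-7/3, -8/3)
F = (-65/9, 8/9)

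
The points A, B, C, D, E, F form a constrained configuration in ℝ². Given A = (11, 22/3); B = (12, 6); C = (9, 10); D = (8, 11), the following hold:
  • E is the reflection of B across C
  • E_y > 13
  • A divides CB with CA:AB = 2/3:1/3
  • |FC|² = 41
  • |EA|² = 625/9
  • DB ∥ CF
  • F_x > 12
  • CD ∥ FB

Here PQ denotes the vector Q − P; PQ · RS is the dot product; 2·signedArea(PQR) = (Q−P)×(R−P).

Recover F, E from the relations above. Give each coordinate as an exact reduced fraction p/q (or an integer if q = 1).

1. F_x = 13  [CD ∥ FB ∩ DB ∥ CF]
2. F_y = 5  [CD ∥ FB ∩ DB ∥ CF]
   → F = (13, 5)
3. E_x = 6  [E is the reflection of B across C]
4. E_y = 14  [E is the reflection of B across C]
   → E = (6, 14)

E = (6, 14)
F = (13, 5)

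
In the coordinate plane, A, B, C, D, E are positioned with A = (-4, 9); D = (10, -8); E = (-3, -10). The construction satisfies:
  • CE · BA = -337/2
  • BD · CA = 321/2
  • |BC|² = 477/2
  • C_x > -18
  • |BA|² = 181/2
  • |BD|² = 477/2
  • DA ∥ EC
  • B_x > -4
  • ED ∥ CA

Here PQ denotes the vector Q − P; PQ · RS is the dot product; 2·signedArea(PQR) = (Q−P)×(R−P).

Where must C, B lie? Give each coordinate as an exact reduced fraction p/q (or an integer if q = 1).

1. C_x = -17  [ED ∥ CA ∩ DA ∥ EC]
2. C_y = 7  [ED ∥ CA ∩ DA ∥ EC]
   → C = (-17, 7)
3. B_x = -7/2  [BD · CA = 321/2 ∩ CE · BA = -337/2]
4. B_y = -1/2  [BD · CA = 321/2 ∩ CE · BA = -337/2]
   → B = (-7/2, -1/2)

B = (-7/2, -1/2)
C = (-17, 7)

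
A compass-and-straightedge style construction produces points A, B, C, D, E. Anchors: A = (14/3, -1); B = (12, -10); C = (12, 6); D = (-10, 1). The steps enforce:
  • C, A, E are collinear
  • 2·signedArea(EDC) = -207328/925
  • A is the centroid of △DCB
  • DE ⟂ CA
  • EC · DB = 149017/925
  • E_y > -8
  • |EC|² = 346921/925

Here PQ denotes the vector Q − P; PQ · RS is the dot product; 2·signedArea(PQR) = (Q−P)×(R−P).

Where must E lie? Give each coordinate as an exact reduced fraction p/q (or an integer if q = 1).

1. E_x = -1858/925  [C, A, E are collinear ∩ DE ⟂ CA]
2. E_y = -6819/925  [C, A, E are collinear ∩ DE ⟂ CA]
   → E = (-1858/925, -6819/925)

E = (-1858/925, -6819/925)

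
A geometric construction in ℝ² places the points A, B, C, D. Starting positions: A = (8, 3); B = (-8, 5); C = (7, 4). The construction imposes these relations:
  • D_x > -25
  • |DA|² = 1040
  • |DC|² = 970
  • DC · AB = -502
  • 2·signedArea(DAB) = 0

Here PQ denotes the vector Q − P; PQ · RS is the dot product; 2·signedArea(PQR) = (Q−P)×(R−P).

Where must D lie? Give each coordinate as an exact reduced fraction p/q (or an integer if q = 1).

1. D_x = -24  [2·signedArea(DAB) = 0 ∩ DC · AB = -502]
2. D_y = 7  [2·signedArea(DAB) = 0 ∩ DC · AB = -502]
   → D = (-24, 7)

D = (-24, 7)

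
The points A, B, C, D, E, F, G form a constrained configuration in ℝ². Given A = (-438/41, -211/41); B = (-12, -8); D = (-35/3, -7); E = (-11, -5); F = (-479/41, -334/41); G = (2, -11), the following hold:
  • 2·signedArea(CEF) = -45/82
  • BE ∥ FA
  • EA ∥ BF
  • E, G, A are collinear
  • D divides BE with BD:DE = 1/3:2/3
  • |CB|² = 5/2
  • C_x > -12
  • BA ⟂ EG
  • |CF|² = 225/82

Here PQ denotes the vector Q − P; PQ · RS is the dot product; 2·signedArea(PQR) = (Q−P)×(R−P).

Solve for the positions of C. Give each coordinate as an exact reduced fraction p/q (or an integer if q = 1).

1. C_x = -23/2  [line 129/41·x + -28/41·y + 2603/82 = 0 ∩ |CB|² = 5/2]
2. C_y = -13/2  [line 129/41·x + -28/41·y + 2603/82 = 0 ∩ |CB|² = 5/2]
   → C = (-23/2, -13/2)

C = (-23/2, -13/2)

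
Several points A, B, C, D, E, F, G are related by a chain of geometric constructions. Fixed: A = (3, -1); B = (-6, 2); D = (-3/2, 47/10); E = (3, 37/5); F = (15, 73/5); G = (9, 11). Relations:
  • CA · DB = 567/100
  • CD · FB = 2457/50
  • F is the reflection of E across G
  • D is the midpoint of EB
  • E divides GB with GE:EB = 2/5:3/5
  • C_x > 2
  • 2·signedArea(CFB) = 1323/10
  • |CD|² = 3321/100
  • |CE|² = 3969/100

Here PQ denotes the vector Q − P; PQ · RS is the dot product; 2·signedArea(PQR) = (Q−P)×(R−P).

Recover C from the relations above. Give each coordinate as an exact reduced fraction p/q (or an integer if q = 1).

C = (3, 11/10)

1. C_x = 3  [2·signedArea(CFB) = 1323/10 ∩ CD · FB = 2457/50]
2. C_y = 11/10  [2·signedArea(CFB) = 1323/10 ∩ CD · FB = 2457/50]
   → C = (3, 11/10)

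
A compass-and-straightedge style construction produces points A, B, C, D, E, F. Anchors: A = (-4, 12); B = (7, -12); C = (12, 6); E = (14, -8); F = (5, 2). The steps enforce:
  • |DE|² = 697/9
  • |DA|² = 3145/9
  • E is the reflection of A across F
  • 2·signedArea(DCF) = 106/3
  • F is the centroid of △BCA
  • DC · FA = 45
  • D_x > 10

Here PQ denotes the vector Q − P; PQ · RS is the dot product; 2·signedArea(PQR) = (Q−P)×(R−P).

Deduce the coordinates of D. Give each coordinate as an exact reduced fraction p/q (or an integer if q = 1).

1. D_x = 31/3  [2·signedArea(DCF) = 106/3 ∩ DC · FA = 45]
2. D_y = 0  [2·signedArea(DCF) = 106/3 ∩ DC · FA = 45]
   → D = (31/3, 0)

D = (31/3, 0)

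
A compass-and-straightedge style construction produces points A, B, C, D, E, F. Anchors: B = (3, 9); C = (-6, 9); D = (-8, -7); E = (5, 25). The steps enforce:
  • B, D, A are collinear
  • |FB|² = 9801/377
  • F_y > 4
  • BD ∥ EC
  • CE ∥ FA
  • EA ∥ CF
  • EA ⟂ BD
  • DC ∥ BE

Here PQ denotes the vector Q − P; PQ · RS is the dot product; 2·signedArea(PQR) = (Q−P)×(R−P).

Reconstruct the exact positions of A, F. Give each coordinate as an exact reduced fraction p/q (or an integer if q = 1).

1. A_x = 4189/377  [B, D, A are collinear ∩ EA ⟂ BD]
2. A_y = 7841/377  [B, D, A are collinear ∩ EA ⟂ BD]
   → A = (4189/377, 7841/377)
3. F_x = 42/377  [CE ∥ FA ∩ EA ∥ CF]
4. F_y = 1809/377  [CE ∥ FA ∩ EA ∥ CF]
   → F = (42/377, 1809/377)

A = (4189/377, 7841/377)
F = (42/377, 1809/377)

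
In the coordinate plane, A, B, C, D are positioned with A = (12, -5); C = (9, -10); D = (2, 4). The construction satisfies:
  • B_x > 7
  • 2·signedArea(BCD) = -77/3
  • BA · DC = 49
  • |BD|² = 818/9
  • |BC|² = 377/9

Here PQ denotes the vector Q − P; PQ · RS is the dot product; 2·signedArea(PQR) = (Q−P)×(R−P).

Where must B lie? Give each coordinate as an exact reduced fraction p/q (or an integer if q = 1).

1. B_x = 23/3  [2·signedArea(BCD) = -77/3 ∩ BA · DC = 49]
2. B_y = -11/3  [2·signedArea(BCD) = -77/3 ∩ BA · DC = 49]
   → B = (23/3, -11/3)

B = (23/3, -11/3)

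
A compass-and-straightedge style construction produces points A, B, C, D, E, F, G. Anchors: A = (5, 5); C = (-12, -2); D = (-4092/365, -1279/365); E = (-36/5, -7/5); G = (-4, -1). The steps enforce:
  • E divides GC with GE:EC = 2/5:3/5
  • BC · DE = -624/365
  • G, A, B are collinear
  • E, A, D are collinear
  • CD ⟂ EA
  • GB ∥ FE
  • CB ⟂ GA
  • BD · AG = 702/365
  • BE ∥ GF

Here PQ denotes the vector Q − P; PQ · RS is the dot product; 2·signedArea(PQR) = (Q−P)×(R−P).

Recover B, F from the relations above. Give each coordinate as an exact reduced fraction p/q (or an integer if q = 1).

B = (-10, -5)
F = (-6/5, 13/5)

1. B_x = -10  [G, A, B are collinear ∩ CB ⟂ GA]
2. B_y = -5  [G, A, B are collinear ∩ CB ⟂ GA]
   → B = (-10, -5)
3. F_x = -6/5  [GB ∥ FE ∩ BE ∥ GF]
4. F_y = 13/5  [GB ∥ FE ∩ BE ∥ GF]
   → F = (-6/5, 13/5)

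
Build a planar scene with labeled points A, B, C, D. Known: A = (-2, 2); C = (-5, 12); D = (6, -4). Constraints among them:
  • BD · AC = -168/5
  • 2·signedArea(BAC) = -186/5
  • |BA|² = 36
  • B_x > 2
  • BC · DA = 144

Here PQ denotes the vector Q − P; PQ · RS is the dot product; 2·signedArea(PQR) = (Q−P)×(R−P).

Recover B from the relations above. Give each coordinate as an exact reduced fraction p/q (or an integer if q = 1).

1. B_x = 14/5  [2·signedArea(BAC) = -186/5 ∩ BC · DA = 144]
2. B_y = -8/5  [2·signedArea(BAC) = -186/5 ∩ BC · DA = 144]
   → B = (14/5, -8/5)

B = (14/5, -8/5)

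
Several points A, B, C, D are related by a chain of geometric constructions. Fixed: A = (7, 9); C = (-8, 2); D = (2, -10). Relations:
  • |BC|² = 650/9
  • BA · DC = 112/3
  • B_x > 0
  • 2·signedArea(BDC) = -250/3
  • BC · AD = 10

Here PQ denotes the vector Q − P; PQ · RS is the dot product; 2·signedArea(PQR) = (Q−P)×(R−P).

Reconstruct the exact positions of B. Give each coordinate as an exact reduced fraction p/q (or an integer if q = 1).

1. B_x = 1/3  [2·signedArea(BDC) = -250/3 ∩ BA · DC = 112/3]
2. B_y = 1/3  [2·signedArea(BDC) = -250/3 ∩ BA · DC = 112/3]
   → B = (1/3, 1/3)

B = (1/3, 1/3)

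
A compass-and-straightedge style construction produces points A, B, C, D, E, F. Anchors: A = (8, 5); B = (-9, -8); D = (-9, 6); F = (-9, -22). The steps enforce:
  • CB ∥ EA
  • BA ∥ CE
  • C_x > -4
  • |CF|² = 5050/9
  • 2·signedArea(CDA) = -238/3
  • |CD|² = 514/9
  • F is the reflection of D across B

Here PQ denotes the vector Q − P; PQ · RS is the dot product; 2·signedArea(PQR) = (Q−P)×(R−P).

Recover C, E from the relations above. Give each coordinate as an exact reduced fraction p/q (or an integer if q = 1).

1. C_x = -10/3  [line 1·x + 17·y + -41/3 = 0 ∩ |CD|² = 514/9]
2. C_y = 1  [line 1·x + 17·y + -41/3 = 0 ∩ |CD|² = 514/9]
   → C = (-10/3, 1)
3. E_x = 41/3  [CB ∥ EA ∩ BA ∥ CE]
4. E_y = 14  [CB ∥ EA ∩ BA ∥ CE]
   → E = (41/3, 14)

C = (-10/3, 1)
E = (41/3, 14)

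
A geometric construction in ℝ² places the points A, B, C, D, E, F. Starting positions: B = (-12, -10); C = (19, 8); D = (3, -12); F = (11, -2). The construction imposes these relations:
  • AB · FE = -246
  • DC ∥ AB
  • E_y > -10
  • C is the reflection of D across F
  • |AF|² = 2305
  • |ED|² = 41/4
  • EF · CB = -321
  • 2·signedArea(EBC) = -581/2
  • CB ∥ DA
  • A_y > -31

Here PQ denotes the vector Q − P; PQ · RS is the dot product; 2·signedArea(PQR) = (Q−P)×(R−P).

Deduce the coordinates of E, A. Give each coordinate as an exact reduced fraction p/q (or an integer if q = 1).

1. E_x = 5  [2·signedArea(EBC) = -581/2 ∩ EF · CB = -321]
2. E_y = -19/2  [2·signedArea(EBC) = -581/2 ∩ EF · CB = -321]
   → E = (5, -19/2)
3. A_x = -28  [DC ∥ AB ∩ CB ∥ DA]
4. A_y = -30  [DC ∥ AB ∩ CB ∥ DA]
   → A = (-28, -30)

A = (-28, -30)
E = (5, -19/2)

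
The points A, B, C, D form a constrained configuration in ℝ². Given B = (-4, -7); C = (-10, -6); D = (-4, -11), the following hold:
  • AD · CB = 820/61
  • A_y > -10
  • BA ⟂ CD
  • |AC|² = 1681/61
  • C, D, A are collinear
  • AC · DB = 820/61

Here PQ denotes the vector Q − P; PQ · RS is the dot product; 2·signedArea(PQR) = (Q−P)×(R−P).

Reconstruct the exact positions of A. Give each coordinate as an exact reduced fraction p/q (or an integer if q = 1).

A = (-364/61, -571/61)

1. A_x = -364/61  [C, D, A are collinear ∩ BA ⟂ CD]
2. A_y = -571/61  [C, D, A are collinear ∩ BA ⟂ CD]
   → A = (-364/61, -571/61)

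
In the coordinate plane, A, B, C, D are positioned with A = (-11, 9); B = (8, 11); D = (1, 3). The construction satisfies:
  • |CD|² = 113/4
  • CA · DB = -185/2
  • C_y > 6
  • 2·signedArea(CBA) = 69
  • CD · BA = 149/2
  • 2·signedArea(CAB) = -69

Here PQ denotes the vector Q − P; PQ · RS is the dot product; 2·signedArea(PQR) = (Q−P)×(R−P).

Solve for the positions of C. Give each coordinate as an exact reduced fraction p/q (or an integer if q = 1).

1. C_x = 9/2  [2·signedArea(CBA) = 69 ∩ CA · DB = -185/2]
2. C_y = 7  [2·signedArea(CBA) = 69 ∩ CA · DB = -185/2]
   → C = (9/2, 7)

C = (9/2, 7)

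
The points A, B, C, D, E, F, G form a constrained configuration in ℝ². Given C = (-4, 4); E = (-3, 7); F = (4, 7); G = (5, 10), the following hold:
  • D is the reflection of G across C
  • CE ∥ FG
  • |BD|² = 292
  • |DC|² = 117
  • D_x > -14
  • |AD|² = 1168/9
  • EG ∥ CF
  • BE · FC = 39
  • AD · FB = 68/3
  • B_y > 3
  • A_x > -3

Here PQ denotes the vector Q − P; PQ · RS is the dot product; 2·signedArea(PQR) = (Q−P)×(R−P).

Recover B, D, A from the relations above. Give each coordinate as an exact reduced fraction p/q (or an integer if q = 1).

1. D_x = -13  [D is the reflection of G across C]
2. D_y = -2  [D is the reflection of G across C]
   → D = (-13, -2)
3. B_x = 3  [line 8·x + 3·y + -36 = 0 ∩ |BD|² = 292]
4. B_y = 4  [line 8·x + 3·y + -36 = 0 ∩ |BD|² = 292]
   → B = (3, 4)
5. A_x = -7/3  [line 1·x + 3·y + -11/3 = 0 ∩ |AD|² = 1168/9]
6. A_y = 2  [line 1·x + 3·y + -11/3 = 0 ∩ |AD|² = 1168/9]
   → A = (-7/3, 2)

A = (-7/3, 2)
B = (3, 4)
D = (-13, -2)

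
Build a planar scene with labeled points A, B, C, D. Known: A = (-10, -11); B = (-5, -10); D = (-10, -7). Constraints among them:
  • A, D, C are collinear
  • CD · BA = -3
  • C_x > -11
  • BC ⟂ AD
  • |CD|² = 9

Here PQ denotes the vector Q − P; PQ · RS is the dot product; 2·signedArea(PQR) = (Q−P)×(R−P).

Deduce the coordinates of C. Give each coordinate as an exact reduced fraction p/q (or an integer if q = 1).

C = (-10, -10)

1. C_x = -10  [A, D, C are collinear ∩ BC ⟂ AD]
2. C_y = -10  [A, D, C are collinear ∩ BC ⟂ AD]
   → C = (-10, -10)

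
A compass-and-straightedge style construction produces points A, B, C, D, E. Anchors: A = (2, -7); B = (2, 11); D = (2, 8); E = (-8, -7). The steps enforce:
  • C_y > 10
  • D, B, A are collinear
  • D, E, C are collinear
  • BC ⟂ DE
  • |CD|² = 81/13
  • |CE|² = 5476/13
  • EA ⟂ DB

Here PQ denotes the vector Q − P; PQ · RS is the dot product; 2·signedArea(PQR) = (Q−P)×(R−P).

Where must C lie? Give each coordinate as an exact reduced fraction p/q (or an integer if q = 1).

1. C_x = 44/13  [D, E, C are collinear ∩ BC ⟂ DE]
2. C_y = 131/13  [D, E, C are collinear ∩ BC ⟂ DE]
   → C = (44/13, 131/13)

C = (44/13, 131/13)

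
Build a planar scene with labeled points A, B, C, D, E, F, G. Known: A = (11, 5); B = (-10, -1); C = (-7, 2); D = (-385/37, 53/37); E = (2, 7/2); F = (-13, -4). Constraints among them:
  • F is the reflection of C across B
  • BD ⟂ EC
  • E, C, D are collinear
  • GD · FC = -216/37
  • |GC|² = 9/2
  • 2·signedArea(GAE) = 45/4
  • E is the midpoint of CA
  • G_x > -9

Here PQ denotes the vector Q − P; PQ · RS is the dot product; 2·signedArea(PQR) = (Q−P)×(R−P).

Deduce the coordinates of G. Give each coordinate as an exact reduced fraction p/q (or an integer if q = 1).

G = (-17/2, 1/2)

1. G_x = -17/2  [2·signedArea(GAE) = 45/4 ∩ GD · FC = -216/37]
2. G_y = 1/2  [2·signedArea(GAE) = 45/4 ∩ GD · FC = -216/37]
   → G = (-17/2, 1/2)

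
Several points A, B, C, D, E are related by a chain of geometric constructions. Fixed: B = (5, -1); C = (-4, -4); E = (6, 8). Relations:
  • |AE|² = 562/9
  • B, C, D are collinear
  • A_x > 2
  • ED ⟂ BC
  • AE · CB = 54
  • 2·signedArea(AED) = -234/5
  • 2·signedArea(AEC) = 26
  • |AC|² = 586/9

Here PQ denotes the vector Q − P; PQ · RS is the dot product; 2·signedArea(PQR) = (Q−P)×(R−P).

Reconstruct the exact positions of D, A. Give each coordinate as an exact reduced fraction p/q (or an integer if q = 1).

1. D_x = 43/5  [B, C, D are collinear ∩ ED ⟂ BC]
2. D_y = 1/5  [B, C, D are collinear ∩ ED ⟂ BC]
   → D = (43/5, 1/5)
3. A_x = 7/3  [2·signedArea(AED) = -234/5 ∩ 2·signedArea(AEC) = 26]
4. A_y = 1  [2·signedArea(AED) = -234/5 ∩ 2·signedArea(AEC) = 26]
   → A = (7/3, 1)

A = (7/3, 1)
D = (43/5, 1/5)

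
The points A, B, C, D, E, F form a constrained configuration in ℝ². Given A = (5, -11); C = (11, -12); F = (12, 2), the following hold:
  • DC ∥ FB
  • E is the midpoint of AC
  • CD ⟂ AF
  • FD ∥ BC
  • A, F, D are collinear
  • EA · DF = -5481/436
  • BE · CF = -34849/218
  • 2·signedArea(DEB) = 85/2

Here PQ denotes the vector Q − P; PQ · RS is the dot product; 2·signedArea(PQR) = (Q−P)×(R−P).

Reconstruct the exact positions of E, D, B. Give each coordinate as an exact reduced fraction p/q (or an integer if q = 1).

B = (3721/218, -159/218)
D = (1293/218, -2021/218)
E = (8, -23/2)

1. E_x = 8  [E is the midpoint of AC]
2. E_y = -23/2  [E is the midpoint of AC]
   → E = (8, -23/2)
3. D_x = 1293/218  [A, F, D are collinear ∩ CD ⟂ AF]
4. D_y = -2021/218  [A, F, D are collinear ∩ CD ⟂ AF]
   → D = (1293/218, -2021/218)
5. B_x = 3721/218  [FD ∥ BC ∩ DC ∥ FB]
6. B_y = -159/218  [FD ∥ BC ∩ DC ∥ FB]
   → B = (3721/218, -159/218)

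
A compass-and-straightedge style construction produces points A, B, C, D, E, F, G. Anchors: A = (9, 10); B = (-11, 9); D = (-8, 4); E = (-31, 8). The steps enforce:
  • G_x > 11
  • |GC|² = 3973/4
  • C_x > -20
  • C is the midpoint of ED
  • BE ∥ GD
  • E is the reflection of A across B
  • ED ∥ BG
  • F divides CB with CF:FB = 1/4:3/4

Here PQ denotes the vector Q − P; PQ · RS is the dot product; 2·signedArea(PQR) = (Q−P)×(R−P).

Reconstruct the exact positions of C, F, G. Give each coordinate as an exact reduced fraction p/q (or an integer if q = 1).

C = (-39/2, 6)
F = (-139/8, 27/4)
G = (12, 5)

1. C_x = -39/2  [C is the midpoint of ED]
2. C_y = 6  [C is the midpoint of ED]
   → C = (-39/2, 6)
3. F_x = -139/8  [F divides CB with CF:FB = 1/4:3/4]
4. F_y = 27/4  [F divides CB with CF:FB = 1/4:3/4]
   → F = (-139/8, 27/4)
5. G_x = 12  [BE ∥ GD ∩ ED ∥ BG]
6. G_y = 5  [BE ∥ GD ∩ ED ∥ BG]
   → G = (12, 5)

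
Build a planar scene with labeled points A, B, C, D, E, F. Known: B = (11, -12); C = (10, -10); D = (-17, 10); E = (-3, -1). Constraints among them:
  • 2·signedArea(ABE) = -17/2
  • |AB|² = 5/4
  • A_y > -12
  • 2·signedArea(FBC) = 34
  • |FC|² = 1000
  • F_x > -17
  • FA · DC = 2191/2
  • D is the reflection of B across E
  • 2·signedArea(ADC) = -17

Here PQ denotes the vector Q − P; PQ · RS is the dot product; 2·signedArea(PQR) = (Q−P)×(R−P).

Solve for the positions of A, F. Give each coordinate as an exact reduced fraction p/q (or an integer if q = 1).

A = (21/2, -11)
F = (-16, 8)

1. A_x = 21/2  [2·signedArea(ADC) = -17 ∩ 2·signedArea(ABE) = -17/2]
2. A_y = -11  [2·signedArea(ADC) = -17 ∩ 2·signedArea(ABE) = -17/2]
   → A = (21/2, -11)
3. F_x = -16  [FA · DC = 2191/2 ∩ 2·signedArea(FBC) = 34]
4. F_y = 8  [FA · DC = 2191/2 ∩ 2·signedArea(FBC) = 34]
   → F = (-16, 8)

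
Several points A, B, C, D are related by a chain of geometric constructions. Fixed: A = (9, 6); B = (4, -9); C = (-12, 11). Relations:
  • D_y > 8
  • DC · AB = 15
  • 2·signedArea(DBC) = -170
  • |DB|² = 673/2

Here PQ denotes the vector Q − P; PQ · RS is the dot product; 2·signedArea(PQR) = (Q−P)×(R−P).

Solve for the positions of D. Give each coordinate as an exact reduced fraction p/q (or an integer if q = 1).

1. D_x = -3/2  [2·signedArea(DBC) = -170 ∩ DC · AB = 15]
2. D_y = 17/2  [2·signedArea(DBC) = -170 ∩ DC · AB = 15]
   → D = (-3/2, 17/2)

D = (-3/2, 17/2)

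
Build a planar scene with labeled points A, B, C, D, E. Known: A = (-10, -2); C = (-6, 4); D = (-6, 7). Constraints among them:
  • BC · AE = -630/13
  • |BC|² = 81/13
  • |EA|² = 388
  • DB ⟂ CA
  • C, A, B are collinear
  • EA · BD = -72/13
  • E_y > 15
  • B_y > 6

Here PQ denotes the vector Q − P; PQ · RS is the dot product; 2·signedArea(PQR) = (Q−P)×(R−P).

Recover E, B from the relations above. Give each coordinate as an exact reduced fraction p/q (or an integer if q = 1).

B = (-60/13, 79/13)
E = (-2, 16)

1. B_x = -60/13  [C, A, B are collinear ∩ DB ⟂ CA]
2. B_y = 79/13  [C, A, B are collinear ∩ DB ⟂ CA]
   → B = (-60/13, 79/13)
3. E_x = -2  [EA · BD = -72/13 ∩ BC · AE = -630/13]
4. E_y = 16  [EA · BD = -72/13 ∩ BC · AE = -630/13]
   → E = (-2, 16)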